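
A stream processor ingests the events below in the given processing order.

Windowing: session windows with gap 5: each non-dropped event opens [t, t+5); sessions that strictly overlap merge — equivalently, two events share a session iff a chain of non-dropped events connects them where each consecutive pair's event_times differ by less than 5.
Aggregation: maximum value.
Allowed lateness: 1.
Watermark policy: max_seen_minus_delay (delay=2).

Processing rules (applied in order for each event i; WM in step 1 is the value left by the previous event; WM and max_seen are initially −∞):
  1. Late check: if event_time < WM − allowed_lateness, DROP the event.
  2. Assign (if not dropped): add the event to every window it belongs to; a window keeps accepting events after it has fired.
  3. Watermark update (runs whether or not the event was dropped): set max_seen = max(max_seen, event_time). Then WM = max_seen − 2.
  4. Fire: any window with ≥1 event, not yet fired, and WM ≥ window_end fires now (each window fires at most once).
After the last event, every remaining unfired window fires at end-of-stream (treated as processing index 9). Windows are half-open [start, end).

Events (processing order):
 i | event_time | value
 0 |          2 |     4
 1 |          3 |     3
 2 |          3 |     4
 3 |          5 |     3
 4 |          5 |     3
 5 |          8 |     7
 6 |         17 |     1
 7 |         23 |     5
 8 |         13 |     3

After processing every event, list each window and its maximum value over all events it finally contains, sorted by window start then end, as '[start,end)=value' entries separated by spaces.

i=0 t=2 v=4: → [2,7); WM=0
i=1 t=3 v=3: → [2,8); WM=1
i=2 t=3 v=4: → [2,8); WM=1
i=3 t=5 v=3: → [2,10); WM=3
i=4 t=5 v=3: → [2,10); WM=3
i=5 t=8 v=7: → [2,13); WM=6
i=6 t=17 v=1: → [17,22); WM=15
i=7 t=23 v=5: → [23,28); WM=21
i=8 t=13 v=3: DROP (t<21-1); WM=21

[2,13)=7 [17,22)=1 [23,28)=5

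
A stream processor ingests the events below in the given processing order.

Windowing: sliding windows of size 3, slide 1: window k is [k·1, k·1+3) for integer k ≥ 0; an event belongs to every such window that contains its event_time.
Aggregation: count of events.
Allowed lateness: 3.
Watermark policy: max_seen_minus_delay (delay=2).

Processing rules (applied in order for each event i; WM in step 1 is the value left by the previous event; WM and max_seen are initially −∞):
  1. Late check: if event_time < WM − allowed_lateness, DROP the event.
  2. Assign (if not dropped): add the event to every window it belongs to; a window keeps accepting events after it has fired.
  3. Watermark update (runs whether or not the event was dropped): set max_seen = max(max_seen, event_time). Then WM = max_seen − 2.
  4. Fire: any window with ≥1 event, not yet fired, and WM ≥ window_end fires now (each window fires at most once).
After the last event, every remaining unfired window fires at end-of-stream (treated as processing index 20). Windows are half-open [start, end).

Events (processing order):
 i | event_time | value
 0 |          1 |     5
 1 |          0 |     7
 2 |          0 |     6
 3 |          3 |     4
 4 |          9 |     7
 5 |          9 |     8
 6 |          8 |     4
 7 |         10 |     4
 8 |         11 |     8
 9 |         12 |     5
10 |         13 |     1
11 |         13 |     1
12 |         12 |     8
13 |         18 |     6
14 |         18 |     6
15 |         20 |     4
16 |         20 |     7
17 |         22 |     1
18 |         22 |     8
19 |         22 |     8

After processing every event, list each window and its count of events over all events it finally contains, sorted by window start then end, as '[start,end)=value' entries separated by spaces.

[0,3)=3 [1,4)=2 [2,5)=1 [3,6)=1 [6,9)=1 [7,10)=3 [8,11)=4 [9,12)=4 [10,13)=4 [11,14)=5 [12,15)=4 [13,16)=2 [16,19)=2 [17,20)=2 [18,21)=4 [19,22)=2 [20,23)=5 [21,24)=3 [22,25)=3

i=0 t=1 v=5: → [1,4),[0,3); WM=-1
i=1 t=0 v=7: → [0,3); WM=-1
i=2 t=0 v=6: → [0,3); WM=-1
i=3 t=3 v=4: → [3,6),[2,5),[1,4); WM=1
i=4 t=9 v=7: → [9,12),[8,11),[7,10); WM=7; [0,3) fires=3 [1,4) fires=2 [2,5) fires=1 [3,6) fires=1
i=5 t=9 v=8: → [9,12),[8,11),[7,10); WM=7
i=6 t=8 v=4: → [8,11),[7,10),[6,9); WM=7
i=7 t=10 v=4: → [10,13),[9,12),[8,11); WM=8
i=8 t=11 v=8: → [11,14),[10,13),[9,12); WM=9; [6,9) fires=1
i=9 t=12 v=5: → [12,15),[11,14),[10,13); WM=10; [7,10) fires=3
i=10 t=13 v=1: → [13,16),[12,15),[11,14); WM=11; [8,11) fires=4
i=11 t=13 v=1: → [13,16),[12,15),[11,14); WM=11
i=12 t=12 v=8: → [12,15),[11,14),[10,13); WM=11
i=13 t=18 v=6: → [18,21),[17,20),[16,19); WM=16; [9,12) fires=4 [10,13) fires=4 [11,14) fires=5 [12,15) fires=4 [13,16) fires=2
i=14 t=18 v=6: → [18,21),[17,20),[16,19); WM=16
i=15 t=20 v=4: → [20,23),[19,22),[18,21); WM=18
i=16 t=20 v=7: → [20,23),[19,22),[18,21); WM=18
i=17 t=22 v=1: → [22,25),[21,24),[20,23); WM=20; [16,19) fires=2 [17,20) fires=2
i=18 t=22 v=8: → [22,25),[21,24),[20,23); WM=20
i=19 t=22 v=8: → [22,25),[21,24),[20,23); WM=20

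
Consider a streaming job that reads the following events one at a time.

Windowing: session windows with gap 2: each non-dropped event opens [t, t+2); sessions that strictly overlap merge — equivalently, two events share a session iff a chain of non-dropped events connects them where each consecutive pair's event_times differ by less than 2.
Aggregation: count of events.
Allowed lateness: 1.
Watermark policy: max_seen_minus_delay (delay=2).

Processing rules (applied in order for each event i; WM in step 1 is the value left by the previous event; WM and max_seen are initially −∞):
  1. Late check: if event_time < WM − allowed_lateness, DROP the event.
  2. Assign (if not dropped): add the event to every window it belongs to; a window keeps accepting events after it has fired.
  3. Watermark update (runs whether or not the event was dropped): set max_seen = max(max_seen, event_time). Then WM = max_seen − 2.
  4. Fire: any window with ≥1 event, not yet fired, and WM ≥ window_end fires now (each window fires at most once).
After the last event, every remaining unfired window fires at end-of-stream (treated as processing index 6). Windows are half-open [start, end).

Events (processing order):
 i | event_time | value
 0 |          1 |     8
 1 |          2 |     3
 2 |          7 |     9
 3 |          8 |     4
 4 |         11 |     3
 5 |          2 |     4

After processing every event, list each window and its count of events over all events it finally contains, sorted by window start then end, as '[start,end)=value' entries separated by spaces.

i=0 t=1 v=8: → [1,3); WM=-1
i=1 t=2 v=3: → [1,4); WM=0
i=2 t=7 v=9: → [7,9); WM=5
i=3 t=8 v=4: → [7,10); WM=6
i=4 t=11 v=3: → [11,13); WM=9
i=5 t=2 v=4: DROP (t<9-1); WM=9

[1,4)=2 [7,10)=2 [11,13)=1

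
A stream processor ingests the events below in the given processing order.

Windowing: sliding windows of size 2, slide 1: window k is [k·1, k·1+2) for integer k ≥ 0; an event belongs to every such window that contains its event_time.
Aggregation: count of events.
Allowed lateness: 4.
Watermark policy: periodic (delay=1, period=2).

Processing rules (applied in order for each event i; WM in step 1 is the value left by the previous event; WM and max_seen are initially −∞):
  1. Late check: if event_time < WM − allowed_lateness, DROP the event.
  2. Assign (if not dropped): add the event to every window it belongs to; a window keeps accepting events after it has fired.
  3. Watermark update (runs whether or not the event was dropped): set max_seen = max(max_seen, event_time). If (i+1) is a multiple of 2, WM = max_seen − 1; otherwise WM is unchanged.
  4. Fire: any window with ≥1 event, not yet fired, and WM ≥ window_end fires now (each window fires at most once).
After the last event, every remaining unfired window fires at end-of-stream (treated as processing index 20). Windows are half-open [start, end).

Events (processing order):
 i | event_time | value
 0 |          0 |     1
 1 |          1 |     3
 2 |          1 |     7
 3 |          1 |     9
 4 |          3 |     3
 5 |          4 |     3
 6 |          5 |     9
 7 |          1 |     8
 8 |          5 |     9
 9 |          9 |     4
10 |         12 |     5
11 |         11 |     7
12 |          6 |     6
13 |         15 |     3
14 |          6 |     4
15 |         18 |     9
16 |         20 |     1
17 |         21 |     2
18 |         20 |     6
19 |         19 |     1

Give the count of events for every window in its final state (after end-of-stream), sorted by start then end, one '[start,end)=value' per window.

i=0 t=0 v=1: → [0,2); WM=−∞
i=1 t=1 v=3: → [1,3),[0,2); WM=0
i=2 t=1 v=7: → [1,3),[0,2); WM=0
i=3 t=1 v=9: → [1,3),[0,2); WM=0
i=4 t=3 v=3: → [3,5),[2,4); WM=0
i=5 t=4 v=3: → [4,6),[3,5); WM=3; [0,2) fires=4 [1,3) fires=3
i=6 t=5 v=9: → [5,7),[4,6); WM=3
i=7 t=1 v=8: → [1,3),[0,2); WM=4; [2,4) fires=1
i=8 t=5 v=9: → [5,7),[4,6); WM=4
i=9 t=9 v=4: → [9,11),[8,10); WM=8; [3,5) fires=2 [4,6) fires=3 [5,7) fires=2
i=10 t=12 v=5: → [12,14),[11,13); WM=8
i=11 t=11 v=7: → [11,13),[10,12); WM=11; [8,10) fires=1 [9,11) fires=1
i=12 t=6 v=6: DROP (t<11-4); WM=11
i=13 t=15 v=3: → [15,17),[14,16); WM=14; [10,12) fires=1 [11,13) fires=2 [12,14) fires=1
i=14 t=6 v=4: DROP (t<14-4); WM=14
i=15 t=18 v=9: → [18,20),[17,19); WM=17; [14,16) fires=1 [15,17) fires=1
i=16 t=20 v=1: → [20,22),[19,21); WM=17
i=17 t=21 v=2: → [21,23),[20,22); WM=20; [17,19) fires=1 [18,20) fires=1
i=18 t=20 v=6: → [20,22),[19,21); WM=20
i=19 t=19 v=1: → [19,21),[18,20); WM=20

[0,2)=5 [1,3)=4 [2,4)=1 [3,5)=2 [4,6)=3 [5,7)=2 [8,10)=1 [9,11)=1 [10,12)=1 [11,13)=2 [12,14)=1 [14,16)=1 [15,17)=1 [17,19)=1 [18,20)=2 [19,21)=3 [20,22)=3 [21,23)=1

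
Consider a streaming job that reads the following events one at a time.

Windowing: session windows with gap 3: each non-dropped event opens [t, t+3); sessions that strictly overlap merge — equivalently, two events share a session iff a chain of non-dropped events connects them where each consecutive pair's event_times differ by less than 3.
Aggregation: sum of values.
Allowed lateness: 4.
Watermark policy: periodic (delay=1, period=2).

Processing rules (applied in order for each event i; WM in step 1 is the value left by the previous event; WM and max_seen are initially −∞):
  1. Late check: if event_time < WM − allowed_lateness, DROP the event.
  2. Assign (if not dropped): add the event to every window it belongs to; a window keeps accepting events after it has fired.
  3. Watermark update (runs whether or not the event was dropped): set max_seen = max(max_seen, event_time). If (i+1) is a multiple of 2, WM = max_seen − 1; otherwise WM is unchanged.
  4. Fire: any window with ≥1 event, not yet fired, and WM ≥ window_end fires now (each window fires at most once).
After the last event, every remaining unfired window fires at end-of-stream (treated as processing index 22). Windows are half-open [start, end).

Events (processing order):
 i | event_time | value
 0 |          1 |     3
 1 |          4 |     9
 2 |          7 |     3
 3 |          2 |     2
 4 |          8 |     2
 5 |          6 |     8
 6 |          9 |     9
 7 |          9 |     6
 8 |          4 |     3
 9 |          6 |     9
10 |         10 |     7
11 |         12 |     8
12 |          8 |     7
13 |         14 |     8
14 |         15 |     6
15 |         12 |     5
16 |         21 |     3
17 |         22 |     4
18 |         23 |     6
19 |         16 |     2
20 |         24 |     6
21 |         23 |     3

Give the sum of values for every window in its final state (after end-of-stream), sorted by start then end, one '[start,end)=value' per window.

[1,18)=95 [21,27)=22

i=0 t=1 v=3: → [1,4); WM=−∞
i=1 t=4 v=9: → [4,7); WM=3
i=2 t=7 v=3: → [7,10); WM=3
i=3 t=2 v=2: → [1,7); WM=6
i=4 t=8 v=2: → [7,11); WM=6
i=5 t=6 v=8: → [1,11); WM=7
i=6 t=9 v=9: → [1,12); WM=7
i=7 t=9 v=6: → [1,12); WM=8
i=8 t=4 v=3: → [1,12); WM=8
i=9 t=6 v=9: → [1,12); WM=8
i=10 t=10 v=7: → [1,13); WM=8
i=11 t=12 v=8: → [1,15); WM=11
i=12 t=8 v=7: → [1,15); WM=11
i=13 t=14 v=8: → [1,17); WM=13
i=14 t=15 v=6: → [1,18); WM=13
i=15 t=12 v=5: → [1,18); WM=14
i=16 t=21 v=3: → [21,24); WM=14
i=17 t=22 v=4: → [21,25); WM=21
i=18 t=23 v=6: → [21,26); WM=21
i=19 t=16 v=2: DROP (t<21-4); WM=22
i=20 t=24 v=6: → [21,27); WM=22
i=21 t=23 v=3: → [21,27); WM=23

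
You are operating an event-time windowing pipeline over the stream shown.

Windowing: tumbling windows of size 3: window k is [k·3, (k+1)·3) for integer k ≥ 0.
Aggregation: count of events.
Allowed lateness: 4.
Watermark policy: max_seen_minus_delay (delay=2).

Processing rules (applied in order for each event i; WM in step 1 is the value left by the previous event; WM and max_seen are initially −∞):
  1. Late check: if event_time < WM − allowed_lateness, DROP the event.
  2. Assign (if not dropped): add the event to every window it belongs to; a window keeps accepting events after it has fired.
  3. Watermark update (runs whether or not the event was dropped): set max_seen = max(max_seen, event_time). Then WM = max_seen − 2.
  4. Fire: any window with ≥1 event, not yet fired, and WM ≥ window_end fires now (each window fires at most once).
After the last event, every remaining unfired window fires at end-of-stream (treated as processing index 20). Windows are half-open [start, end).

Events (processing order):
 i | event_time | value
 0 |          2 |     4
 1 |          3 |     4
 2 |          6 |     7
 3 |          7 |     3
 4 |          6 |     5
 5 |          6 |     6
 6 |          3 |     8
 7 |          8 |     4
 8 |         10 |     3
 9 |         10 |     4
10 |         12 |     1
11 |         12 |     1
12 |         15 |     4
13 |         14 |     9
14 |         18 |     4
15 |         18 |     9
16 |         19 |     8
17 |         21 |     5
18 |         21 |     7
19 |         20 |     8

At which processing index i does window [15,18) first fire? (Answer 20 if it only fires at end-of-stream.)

i=0 t=2 v=4: → [0,3); WM=0
i=1 t=3 v=4: → [3,6); WM=1
i=2 t=6 v=7: → [6,9); WM=4; [0,3) fires=1
i=3 t=7 v=3: → [6,9); WM=5
i=4 t=6 v=5: → [6,9); WM=5
i=5 t=6 v=6: → [6,9); WM=5
i=6 t=3 v=8: → [3,6); WM=5
i=7 t=8 v=4: → [6,9); WM=6; [3,6) fires=2
i=8 t=10 v=3: → [9,12); WM=8
i=9 t=10 v=4: → [9,12); WM=8
i=10 t=12 v=1: → [12,15); WM=10; [6,9) fires=5
i=11 t=12 v=1: → [12,15); WM=10
i=12 t=15 v=4: → [15,18); WM=13; [9,12) fires=2
i=13 t=14 v=9: → [12,15); WM=13
i=14 t=18 v=4: → [18,21); WM=16; [12,15) fires=3
i=15 t=18 v=9: → [18,21); WM=16
i=16 t=19 v=8: → [18,21); WM=17
i=17 t=21 v=5: → [21,24); WM=19; [15,18) fires=1
i=18 t=21 v=7: → [21,24); WM=19
i=19 t=20 v=8: → [18,21); WM=19

17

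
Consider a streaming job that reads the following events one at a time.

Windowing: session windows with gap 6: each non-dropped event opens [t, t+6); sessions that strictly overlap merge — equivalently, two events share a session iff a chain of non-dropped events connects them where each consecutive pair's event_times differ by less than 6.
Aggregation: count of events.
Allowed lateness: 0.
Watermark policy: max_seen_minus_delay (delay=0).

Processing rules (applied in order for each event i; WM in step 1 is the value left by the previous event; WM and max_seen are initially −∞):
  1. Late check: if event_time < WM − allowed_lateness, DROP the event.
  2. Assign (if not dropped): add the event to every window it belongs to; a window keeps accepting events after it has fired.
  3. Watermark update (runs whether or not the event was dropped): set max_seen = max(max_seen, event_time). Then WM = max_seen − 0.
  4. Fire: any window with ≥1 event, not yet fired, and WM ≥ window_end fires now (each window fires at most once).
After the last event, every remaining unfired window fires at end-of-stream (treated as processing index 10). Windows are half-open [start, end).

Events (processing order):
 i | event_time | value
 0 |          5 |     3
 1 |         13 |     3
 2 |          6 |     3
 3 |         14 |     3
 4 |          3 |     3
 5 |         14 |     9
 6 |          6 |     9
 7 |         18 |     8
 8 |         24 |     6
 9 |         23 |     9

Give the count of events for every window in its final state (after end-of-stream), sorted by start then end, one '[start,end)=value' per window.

i=0 t=5 v=3: → [5,11); WM=5
i=1 t=13 v=3: → [13,19); WM=13
i=2 t=6 v=3: DROP (t<13-0); WM=13
i=3 t=14 v=3: → [13,20); WM=14
i=4 t=3 v=3: DROP (t<14-0); WM=14
i=5 t=14 v=9: → [13,20); WM=14
i=6 t=6 v=9: DROP (t<14-0); WM=14
i=7 t=18 v=8: → [13,24); WM=18
i=8 t=24 v=6: → [24,30); WM=24
i=9 t=23 v=9: DROP (t<24-0); WM=24

[5,11)=1 [13,24)=4 [24,30)=1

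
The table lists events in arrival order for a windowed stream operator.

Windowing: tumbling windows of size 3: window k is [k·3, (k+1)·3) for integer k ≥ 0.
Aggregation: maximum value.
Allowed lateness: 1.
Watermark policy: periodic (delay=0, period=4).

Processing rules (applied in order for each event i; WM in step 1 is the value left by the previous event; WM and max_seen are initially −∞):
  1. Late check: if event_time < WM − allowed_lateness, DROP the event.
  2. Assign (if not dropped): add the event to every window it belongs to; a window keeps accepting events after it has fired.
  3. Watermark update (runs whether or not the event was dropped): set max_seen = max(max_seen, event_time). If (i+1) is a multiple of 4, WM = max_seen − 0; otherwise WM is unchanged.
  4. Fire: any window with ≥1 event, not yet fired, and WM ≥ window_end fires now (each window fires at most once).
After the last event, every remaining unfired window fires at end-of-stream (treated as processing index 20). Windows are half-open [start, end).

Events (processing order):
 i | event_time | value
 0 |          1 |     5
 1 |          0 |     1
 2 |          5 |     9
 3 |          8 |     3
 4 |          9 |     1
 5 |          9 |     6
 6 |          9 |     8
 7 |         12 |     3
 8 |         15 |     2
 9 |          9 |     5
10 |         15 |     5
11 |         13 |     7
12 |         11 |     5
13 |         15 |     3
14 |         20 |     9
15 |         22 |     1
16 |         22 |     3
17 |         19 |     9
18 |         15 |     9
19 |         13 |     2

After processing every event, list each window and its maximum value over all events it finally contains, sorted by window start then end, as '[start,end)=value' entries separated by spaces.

[0,3)=5 [3,6)=9 [6,9)=3 [9,12)=8 [12,15)=7 [15,18)=5 [18,21)=9 [21,24)=3

i=0 t=1 v=5: → [0,3); WM=−∞
i=1 t=0 v=1: → [0,3); WM=−∞
i=2 t=5 v=9: → [3,6); WM=−∞
i=3 t=8 v=3: → [6,9); WM=8; [0,3) fires=5 [3,6) fires=9
i=4 t=9 v=1: → [9,12); WM=8
i=5 t=9 v=6: → [9,12); WM=8
i=6 t=9 v=8: → [9,12); WM=8
i=7 t=12 v=3: → [12,15); WM=12; [6,9) fires=3 [9,12) fires=8
i=8 t=15 v=2: → [15,18); WM=12
i=9 t=9 v=5: DROP (t<12-1); WM=12
i=10 t=15 v=5: → [15,18); WM=12
i=11 t=13 v=7: → [12,15); WM=15; [12,15) fires=7
i=12 t=11 v=5: DROP (t<15-1); WM=15
i=13 t=15 v=3: → [15,18); WM=15
i=14 t=20 v=9: → [18,21); WM=15
i=15 t=22 v=1: → [21,24); WM=22; [15,18) fires=5 [18,21) fires=9
i=16 t=22 v=3: → [21,24); WM=22
i=17 t=19 v=9: DROP (t<22-1); WM=22
i=18 t=15 v=9: DROP (t<22-1); WM=22
i=19 t=13 v=2: DROP (t<22-1); WM=22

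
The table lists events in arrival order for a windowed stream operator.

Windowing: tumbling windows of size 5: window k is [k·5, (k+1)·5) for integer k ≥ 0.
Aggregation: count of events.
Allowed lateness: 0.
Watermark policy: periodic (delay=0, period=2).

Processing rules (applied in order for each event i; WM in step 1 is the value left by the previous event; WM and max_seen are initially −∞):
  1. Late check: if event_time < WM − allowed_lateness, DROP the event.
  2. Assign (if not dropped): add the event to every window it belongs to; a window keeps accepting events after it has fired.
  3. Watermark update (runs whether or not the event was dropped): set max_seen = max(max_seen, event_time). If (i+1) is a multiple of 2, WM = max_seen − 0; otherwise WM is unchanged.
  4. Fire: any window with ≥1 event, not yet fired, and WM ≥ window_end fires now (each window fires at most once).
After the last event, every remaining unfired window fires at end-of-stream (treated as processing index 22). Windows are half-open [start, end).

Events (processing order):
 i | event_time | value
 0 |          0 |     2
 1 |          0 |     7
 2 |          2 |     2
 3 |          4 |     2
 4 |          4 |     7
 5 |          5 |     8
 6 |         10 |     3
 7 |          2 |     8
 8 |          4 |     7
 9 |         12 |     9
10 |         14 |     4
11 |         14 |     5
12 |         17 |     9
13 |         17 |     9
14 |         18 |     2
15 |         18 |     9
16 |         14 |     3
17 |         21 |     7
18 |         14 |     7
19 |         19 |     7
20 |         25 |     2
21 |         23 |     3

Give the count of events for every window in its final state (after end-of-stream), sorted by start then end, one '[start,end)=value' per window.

[0,5)=5 [5,10)=1 [10,15)=4 [15,20)=4 [20,25)=2 [25,30)=1

i=0 t=0 v=2: → [0,5); WM=−∞
i=1 t=0 v=7: → [0,5); WM=0
i=2 t=2 v=2: → [0,5); WM=0
i=3 t=4 v=2: → [0,5); WM=4
i=4 t=4 v=7: → [0,5); WM=4
i=5 t=5 v=8: → [5,10); WM=5; [0,5) fires=5
i=6 t=10 v=3: → [10,15); WM=5
i=7 t=2 v=8: DROP (t<5-0); WM=10; [5,10) fires=1
i=8 t=4 v=7: DROP (t<10-0); WM=10
i=9 t=12 v=9: → [10,15); WM=12
i=10 t=14 v=4: → [10,15); WM=12
i=11 t=14 v=5: → [10,15); WM=14
i=12 t=17 v=9: → [15,20); WM=14
i=13 t=17 v=9: → [15,20); WM=17; [10,15) fires=4
i=14 t=18 v=2: → [15,20); WM=17
i=15 t=18 v=9: → [15,20); WM=18
i=16 t=14 v=3: DROP (t<18-0); WM=18
i=17 t=21 v=7: → [20,25); WM=21; [15,20) fires=4
i=18 t=14 v=7: DROP (t<21-0); WM=21
i=19 t=19 v=7: DROP (t<21-0); WM=21
i=20 t=25 v=2: → [25,30); WM=21
i=21 t=23 v=3: → [20,25); WM=25; [20,25) fires=2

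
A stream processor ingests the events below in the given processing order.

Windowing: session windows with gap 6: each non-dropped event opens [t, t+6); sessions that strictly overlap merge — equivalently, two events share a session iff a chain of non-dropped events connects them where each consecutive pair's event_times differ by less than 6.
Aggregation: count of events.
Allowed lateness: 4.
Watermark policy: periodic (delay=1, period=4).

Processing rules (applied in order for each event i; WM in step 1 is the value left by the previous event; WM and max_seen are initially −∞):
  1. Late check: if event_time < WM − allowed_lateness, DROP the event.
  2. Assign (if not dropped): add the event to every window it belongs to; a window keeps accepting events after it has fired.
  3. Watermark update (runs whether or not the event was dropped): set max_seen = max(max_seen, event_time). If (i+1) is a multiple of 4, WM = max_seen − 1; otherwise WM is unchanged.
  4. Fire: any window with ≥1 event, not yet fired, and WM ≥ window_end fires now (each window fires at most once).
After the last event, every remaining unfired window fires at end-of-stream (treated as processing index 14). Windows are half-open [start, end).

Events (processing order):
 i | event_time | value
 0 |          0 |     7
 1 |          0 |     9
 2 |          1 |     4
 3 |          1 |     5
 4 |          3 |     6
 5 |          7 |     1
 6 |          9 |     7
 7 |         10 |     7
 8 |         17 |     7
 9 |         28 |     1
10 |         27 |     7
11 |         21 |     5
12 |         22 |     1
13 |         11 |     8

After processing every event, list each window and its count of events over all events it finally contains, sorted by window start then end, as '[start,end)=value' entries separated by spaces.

i=0 t=0 v=7: → [0,6); WM=−∞
i=1 t=0 v=9: → [0,6); WM=−∞
i=2 t=1 v=4: → [0,7); WM=−∞
i=3 t=1 v=5: → [0,7); WM=0
i=4 t=3 v=6: → [0,9); WM=0
i=5 t=7 v=1: → [0,13); WM=0
i=6 t=9 v=7: → [0,15); WM=0
i=7 t=10 v=7: → [0,16); WM=9
i=8 t=17 v=7: → [17,23); WM=9
i=9 t=28 v=1: → [28,34); WM=9
i=10 t=27 v=7: → [27,34); WM=9
i=11 t=21 v=5: → [17,27); WM=27
i=12 t=22 v=1: DROP (t<27-4); WM=27
i=13 t=11 v=8: DROP (t<27-4); WM=27

[0,16)=8 [17,27)=2 [27,34)=2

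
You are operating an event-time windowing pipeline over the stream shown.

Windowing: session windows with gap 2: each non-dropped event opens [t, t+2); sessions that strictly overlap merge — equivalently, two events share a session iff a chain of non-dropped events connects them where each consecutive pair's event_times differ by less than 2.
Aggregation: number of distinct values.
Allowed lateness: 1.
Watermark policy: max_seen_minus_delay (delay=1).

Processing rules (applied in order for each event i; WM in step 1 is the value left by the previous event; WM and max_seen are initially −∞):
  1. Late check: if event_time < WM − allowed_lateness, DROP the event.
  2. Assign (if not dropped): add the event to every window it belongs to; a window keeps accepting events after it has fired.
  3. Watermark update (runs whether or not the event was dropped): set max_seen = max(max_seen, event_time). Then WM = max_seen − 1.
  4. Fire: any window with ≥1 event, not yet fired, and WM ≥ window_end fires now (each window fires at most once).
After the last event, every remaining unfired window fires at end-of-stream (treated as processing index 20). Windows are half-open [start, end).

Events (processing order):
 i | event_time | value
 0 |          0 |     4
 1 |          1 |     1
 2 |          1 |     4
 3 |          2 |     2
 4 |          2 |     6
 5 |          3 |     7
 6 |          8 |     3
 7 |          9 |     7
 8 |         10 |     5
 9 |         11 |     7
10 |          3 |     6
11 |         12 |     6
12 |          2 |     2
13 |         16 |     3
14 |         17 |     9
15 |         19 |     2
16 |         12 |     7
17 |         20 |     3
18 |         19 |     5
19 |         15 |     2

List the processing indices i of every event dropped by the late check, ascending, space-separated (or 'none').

10 12 16 19

i=0 t=0 v=4: → [0,2); WM=-1
i=1 t=1 v=1: → [0,3); WM=0
i=2 t=1 v=4: → [0,3); WM=0
i=3 t=2 v=2: → [0,4); WM=1
i=4 t=2 v=6: → [0,4); WM=1
i=5 t=3 v=7: → [0,5); WM=2
i=6 t=8 v=3: → [8,10); WM=7
i=7 t=9 v=7: → [8,11); WM=8
i=8 t=10 v=5: → [8,12); WM=9
i=9 t=11 v=7: → [8,13); WM=10
i=10 t=3 v=6: DROP (t<10-1); WM=10
i=11 t=12 v=6: → [8,14); WM=11
i=12 t=2 v=2: DROP (t<11-1); WM=11
i=13 t=16 v=3: → [16,18); WM=15
i=14 t=17 v=9: → [16,19); WM=16
i=15 t=19 v=2: → [19,21); WM=18
i=16 t=12 v=7: DROP (t<18-1); WM=18
i=17 t=20 v=3: → [19,22); WM=19
i=18 t=19 v=5: → [19,22); WM=19
i=19 t=15 v=2: DROP (t<19-1); WM=19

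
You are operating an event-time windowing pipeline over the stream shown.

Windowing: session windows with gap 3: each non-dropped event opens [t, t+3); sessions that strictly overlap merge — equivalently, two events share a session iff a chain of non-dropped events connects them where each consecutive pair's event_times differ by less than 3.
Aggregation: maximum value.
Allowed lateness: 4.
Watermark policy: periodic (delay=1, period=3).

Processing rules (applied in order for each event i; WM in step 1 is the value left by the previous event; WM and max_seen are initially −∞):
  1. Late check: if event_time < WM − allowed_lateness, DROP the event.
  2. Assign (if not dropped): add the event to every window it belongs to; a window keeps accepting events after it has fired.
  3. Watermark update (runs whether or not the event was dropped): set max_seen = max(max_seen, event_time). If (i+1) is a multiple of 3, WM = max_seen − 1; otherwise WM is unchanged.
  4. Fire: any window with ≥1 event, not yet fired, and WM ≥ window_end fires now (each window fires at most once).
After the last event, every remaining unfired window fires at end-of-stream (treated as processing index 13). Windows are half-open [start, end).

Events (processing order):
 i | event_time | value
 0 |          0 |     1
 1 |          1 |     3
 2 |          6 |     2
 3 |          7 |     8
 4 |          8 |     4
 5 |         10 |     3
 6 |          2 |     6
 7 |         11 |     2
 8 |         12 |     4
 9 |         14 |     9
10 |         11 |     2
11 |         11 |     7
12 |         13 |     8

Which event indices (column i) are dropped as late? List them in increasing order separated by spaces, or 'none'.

6

i=0 t=0 v=1: → [0,3); WM=−∞
i=1 t=1 v=3: → [0,4); WM=−∞
i=2 t=6 v=2: → [6,9); WM=5
i=3 t=7 v=8: → [6,10); WM=5
i=4 t=8 v=4: → [6,11); WM=5
i=5 t=10 v=3: → [6,13); WM=9
i=6 t=2 v=6: DROP (t<9-4); WM=9
i=7 t=11 v=2: → [6,14); WM=9
i=8 t=12 v=4: → [6,15); WM=11
i=9 t=14 v=9: → [6,17); WM=11
i=10 t=11 v=2: → [6,17); WM=11
i=11 t=11 v=7: → [6,17); WM=13
i=12 t=13 v=8: → [6,17); WM=13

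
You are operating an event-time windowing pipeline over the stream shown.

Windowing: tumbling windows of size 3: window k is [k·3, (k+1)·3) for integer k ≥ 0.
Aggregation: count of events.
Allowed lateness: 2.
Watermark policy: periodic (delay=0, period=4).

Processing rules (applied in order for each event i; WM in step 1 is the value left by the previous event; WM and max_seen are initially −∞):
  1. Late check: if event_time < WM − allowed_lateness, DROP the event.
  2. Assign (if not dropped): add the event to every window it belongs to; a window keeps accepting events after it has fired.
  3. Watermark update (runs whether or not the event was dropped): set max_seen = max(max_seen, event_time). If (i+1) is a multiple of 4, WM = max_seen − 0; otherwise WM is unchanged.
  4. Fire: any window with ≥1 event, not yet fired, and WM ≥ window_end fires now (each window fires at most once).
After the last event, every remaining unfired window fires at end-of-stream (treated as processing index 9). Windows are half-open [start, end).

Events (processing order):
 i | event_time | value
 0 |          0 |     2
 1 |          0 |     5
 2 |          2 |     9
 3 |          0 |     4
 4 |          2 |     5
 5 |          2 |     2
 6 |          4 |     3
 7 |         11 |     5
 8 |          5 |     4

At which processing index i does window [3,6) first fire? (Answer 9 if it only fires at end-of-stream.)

7

i=0 t=0 v=2: → [0,3); WM=−∞
i=1 t=0 v=5: → [0,3); WM=−∞
i=2 t=2 v=9: → [0,3); WM=−∞
i=3 t=0 v=4: → [0,3); WM=2
i=4 t=2 v=5: → [0,3); WM=2
i=5 t=2 v=2: → [0,3); WM=2
i=6 t=4 v=3: → [3,6); WM=2
i=7 t=11 v=5: → [9,12); WM=11; [0,3) fires=6 [3,6) fires=1
i=8 t=5 v=4: DROP (t<11-2); WM=11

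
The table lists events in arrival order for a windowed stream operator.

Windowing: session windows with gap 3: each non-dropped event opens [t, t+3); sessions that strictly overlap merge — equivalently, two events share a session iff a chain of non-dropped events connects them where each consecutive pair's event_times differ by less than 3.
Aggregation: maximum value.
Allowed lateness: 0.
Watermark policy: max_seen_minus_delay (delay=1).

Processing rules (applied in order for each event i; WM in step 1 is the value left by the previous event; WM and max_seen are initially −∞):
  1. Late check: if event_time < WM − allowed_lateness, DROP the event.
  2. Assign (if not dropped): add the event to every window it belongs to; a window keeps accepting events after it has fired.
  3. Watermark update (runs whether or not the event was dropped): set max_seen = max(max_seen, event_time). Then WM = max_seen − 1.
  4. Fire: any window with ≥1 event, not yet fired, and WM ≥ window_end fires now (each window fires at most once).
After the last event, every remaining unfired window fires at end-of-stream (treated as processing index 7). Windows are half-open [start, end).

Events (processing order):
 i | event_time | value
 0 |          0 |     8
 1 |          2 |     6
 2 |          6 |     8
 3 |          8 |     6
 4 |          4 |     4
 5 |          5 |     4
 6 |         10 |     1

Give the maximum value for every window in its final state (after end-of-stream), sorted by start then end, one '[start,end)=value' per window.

[0,5)=8 [6,13)=8

i=0 t=0 v=8: → [0,3); WM=-1
i=1 t=2 v=6: → [0,5); WM=1
i=2 t=6 v=8: → [6,9); WM=5
i=3 t=8 v=6: → [6,11); WM=7
i=4 t=4 v=4: DROP (t<7-0); WM=7
i=5 t=5 v=4: DROP (t<7-0); WM=7
i=6 t=10 v=1: → [6,13); WM=9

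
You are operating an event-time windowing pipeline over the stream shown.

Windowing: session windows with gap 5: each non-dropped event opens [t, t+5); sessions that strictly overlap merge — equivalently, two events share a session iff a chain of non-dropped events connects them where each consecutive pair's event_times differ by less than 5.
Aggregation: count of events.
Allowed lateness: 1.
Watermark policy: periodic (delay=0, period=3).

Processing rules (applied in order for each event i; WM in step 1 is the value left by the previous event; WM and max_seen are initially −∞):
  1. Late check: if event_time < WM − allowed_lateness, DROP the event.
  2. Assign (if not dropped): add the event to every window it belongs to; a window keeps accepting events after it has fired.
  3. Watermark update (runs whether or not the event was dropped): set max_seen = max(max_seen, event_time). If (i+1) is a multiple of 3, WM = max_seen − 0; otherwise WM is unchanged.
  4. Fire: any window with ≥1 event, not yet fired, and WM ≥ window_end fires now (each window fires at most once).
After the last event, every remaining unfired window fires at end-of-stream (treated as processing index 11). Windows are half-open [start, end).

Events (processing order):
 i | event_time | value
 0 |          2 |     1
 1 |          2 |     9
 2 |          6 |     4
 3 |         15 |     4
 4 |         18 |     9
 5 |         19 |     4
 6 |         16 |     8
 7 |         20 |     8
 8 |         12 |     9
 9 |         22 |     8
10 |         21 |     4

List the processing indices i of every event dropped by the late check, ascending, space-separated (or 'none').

6 8

i=0 t=2 v=1: → [2,7); WM=−∞
i=1 t=2 v=9: → [2,7); WM=−∞
i=2 t=6 v=4: → [2,11); WM=6
i=3 t=15 v=4: → [15,20); WM=6
i=4 t=18 v=9: → [15,23); WM=6
i=5 t=19 v=4: → [15,24); WM=19
i=6 t=16 v=8: DROP (t<19-1); WM=19
i=7 t=20 v=8: → [15,25); WM=19
i=8 t=12 v=9: DROP (t<19-1); WM=20
i=9 t=22 v=8: → [15,27); WM=20
i=10 t=21 v=4: → [15,27); WM=20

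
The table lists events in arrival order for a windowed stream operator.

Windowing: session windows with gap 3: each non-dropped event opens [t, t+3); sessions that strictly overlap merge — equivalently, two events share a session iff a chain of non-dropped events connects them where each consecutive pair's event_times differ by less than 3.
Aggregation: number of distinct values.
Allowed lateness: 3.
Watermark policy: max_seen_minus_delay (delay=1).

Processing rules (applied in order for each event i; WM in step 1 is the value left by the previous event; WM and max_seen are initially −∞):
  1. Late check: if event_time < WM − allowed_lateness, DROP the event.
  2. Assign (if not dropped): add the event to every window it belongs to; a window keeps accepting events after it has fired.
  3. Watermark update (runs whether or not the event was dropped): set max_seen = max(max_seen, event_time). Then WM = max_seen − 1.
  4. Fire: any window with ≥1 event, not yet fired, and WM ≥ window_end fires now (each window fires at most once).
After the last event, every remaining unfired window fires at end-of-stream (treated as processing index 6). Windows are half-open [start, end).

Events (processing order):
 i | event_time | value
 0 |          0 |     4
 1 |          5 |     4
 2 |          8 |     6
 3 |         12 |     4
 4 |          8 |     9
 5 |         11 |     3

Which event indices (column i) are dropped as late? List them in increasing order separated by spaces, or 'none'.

none

i=0 t=0 v=4: → [0,3); WM=-1
i=1 t=5 v=4: → [5,8); WM=4
i=2 t=8 v=6: → [8,11); WM=7
i=3 t=12 v=4: → [12,15); WM=11
i=4 t=8 v=9: → [8,11); WM=11
i=5 t=11 v=3: → [11,15); WM=11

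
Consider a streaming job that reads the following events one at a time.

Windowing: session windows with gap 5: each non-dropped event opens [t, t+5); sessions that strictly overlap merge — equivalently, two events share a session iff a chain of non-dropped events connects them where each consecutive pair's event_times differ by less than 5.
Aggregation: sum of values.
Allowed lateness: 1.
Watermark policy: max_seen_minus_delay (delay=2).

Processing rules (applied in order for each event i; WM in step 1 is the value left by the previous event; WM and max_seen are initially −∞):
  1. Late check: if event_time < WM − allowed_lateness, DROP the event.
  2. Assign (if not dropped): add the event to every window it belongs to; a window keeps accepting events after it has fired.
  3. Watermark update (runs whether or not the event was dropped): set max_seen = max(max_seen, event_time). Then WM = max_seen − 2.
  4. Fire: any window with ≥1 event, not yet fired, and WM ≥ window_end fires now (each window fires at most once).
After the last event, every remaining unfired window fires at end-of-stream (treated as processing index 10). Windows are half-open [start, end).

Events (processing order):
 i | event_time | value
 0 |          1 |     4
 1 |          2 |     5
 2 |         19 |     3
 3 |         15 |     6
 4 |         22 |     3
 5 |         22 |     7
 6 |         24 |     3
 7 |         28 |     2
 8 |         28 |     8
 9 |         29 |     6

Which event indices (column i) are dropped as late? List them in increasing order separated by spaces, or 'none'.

i=0 t=1 v=4: → [1,6); WM=-1
i=1 t=2 v=5: → [1,7); WM=0
i=2 t=19 v=3: → [19,24); WM=17
i=3 t=15 v=6: DROP (t<17-1); WM=17
i=4 t=22 v=3: → [19,27); WM=20
i=5 t=22 v=7: → [19,27); WM=20
i=6 t=24 v=3: → [19,29); WM=22
i=7 t=28 v=2: → [19,33); WM=26
i=8 t=28 v=8: → [19,33); WM=26
i=9 t=29 v=6: → [19,34); WM=27

3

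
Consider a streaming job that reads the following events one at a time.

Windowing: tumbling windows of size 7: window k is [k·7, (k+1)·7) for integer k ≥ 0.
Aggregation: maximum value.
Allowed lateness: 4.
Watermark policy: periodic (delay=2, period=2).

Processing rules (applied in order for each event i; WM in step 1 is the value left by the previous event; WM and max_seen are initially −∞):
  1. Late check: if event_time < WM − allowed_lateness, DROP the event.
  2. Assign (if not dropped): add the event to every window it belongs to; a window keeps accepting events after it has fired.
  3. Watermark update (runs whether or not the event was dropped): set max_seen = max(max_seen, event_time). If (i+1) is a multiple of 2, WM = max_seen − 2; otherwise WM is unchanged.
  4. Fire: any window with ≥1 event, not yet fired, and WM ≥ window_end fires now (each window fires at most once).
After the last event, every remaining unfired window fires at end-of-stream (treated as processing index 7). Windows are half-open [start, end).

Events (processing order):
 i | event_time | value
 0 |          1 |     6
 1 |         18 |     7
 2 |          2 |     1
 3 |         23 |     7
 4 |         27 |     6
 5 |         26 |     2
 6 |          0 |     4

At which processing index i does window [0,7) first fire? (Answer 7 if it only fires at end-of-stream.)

1

i=0 t=1 v=6: → [0,7); WM=−∞
i=1 t=18 v=7: → [14,21); WM=16; [0,7) fires=6
i=2 t=2 v=1: DROP (t<16-4); WM=16
i=3 t=23 v=7: → [21,28); WM=21; [14,21) fires=7
i=4 t=27 v=6: → [21,28); WM=21
i=5 t=26 v=2: → [21,28); WM=25
i=6 t=0 v=4: DROP (t<25-4); WM=25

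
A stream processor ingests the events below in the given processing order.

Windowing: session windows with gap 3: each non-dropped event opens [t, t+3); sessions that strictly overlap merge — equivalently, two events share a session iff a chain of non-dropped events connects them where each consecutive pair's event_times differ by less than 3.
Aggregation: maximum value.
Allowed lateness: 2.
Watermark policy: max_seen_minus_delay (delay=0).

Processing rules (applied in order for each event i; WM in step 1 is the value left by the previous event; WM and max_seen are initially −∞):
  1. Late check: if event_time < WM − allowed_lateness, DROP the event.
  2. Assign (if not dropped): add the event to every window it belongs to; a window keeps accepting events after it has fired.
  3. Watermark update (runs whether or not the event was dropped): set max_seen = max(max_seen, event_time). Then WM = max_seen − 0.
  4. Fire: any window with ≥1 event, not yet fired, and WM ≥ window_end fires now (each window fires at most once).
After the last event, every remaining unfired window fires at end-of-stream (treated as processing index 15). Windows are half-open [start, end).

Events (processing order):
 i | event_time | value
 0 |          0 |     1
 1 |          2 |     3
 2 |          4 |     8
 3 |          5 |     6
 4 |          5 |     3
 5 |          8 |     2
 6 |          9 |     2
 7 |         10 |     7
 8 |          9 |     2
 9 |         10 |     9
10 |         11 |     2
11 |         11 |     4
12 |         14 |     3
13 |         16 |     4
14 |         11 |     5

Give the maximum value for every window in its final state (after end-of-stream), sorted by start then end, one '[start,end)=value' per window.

[0,8)=8 [8,14)=9 [14,19)=4

i=0 t=0 v=1: → [0,3); WM=0
i=1 t=2 v=3: → [0,5); WM=2
i=2 t=4 v=8: → [0,7); WM=4
i=3 t=5 v=6: → [0,8); WM=5
i=4 t=5 v=3: → [0,8); WM=5
i=5 t=8 v=2: → [8,11); WM=8
i=6 t=9 v=2: → [8,12); WM=9
i=7 t=10 v=7: → [8,13); WM=10
i=8 t=9 v=2: → [8,13); WM=10
i=9 t=10 v=9: → [8,13); WM=10
i=10 t=11 v=2: → [8,14); WM=11
i=11 t=11 v=4: → [8,14); WM=11
i=12 t=14 v=3: → [14,17); WM=14
i=13 t=16 v=4: → [14,19); WM=16
i=14 t=11 v=5: DROP (t<16-2); WM=16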